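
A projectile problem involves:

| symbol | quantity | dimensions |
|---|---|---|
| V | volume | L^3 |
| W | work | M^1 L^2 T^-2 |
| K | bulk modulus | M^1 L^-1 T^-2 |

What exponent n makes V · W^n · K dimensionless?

-1

Balance the M exponent: (1)·n from W, plus (0) + (1) = 1 from the rest, must sum to zero.
n + 1 = 0, so n = -1.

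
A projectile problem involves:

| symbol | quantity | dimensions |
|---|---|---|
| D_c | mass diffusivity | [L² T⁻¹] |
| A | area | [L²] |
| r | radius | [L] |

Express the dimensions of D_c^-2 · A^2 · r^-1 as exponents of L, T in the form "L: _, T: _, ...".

Collect each base-dimension exponent across the product:
  L: −2·(2) + 2·(2) − (1) = -1
  T: −2·(-1) + 2·(0) − (0) = 2
So the dimensions are [L⁻¹ T²].

L: -1, T: 2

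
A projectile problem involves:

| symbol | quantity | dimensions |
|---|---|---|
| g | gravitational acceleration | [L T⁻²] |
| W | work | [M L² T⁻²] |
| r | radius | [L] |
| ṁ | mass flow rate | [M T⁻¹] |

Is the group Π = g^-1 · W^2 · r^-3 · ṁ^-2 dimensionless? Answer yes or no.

yes

Sum the exponent of each base dimension across the product:
  M: −[g]_M + 2·[W]_M − 3·[r]_M − 2·[ṁ]_M = −(0) + 2·(1) − 3·(0) − 2·(1) = 0
  L: −[g]_L + 2·[W]_L − 3·[r]_L − 2·[ṁ]_L = −(1) + 2·(2) − 3·(1) − 2·(0) = 0
  T: −[g]_T + 2·[W]_T − 3·[r]_T − 2·[ṁ]_T = −(-2) + 2·(-2) − 3·(0) − 2·(-1) = 0
All base exponents vanish — dimensionless.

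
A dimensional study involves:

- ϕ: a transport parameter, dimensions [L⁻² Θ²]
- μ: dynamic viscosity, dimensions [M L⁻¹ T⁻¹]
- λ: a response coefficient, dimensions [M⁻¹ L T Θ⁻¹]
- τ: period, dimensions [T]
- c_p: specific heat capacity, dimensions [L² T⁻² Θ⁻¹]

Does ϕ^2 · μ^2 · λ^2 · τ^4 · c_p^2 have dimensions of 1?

yes

Sum the exponent of each base dimension across the product:
  M: 2·[ϕ]_M + 2·[μ]_M + 2·[λ]_M + 4·[τ]_M + 2·[c_p]_M = 2·(0) + 2·(1) + 2·(-1) + 4·(0) + 2·(0) = 0
  L: 2·[ϕ]_L + 2·[μ]_L + 2·[λ]_L + 4·[τ]_L + 2·[c_p]_L = 2·(-2) + 2·(-1) + 2·(1) + 4·(0) + 2·(2) = 0
  T: 2·[ϕ]_T + 2·[μ]_T + 2·[λ]_T + 4·[τ]_T + 2·[c_p]_T = 2·(0) + 2·(-1) + 2·(1) + 4·(1) + 2·(-2) = 0
  Θ: 2·[ϕ]_Θ + 2·[μ]_Θ + 2·[λ]_Θ + 4·[τ]_Θ + 2·[c_p]_Θ = 2·(2) + 2·(0) + 2·(-1) + 4·(0) + 2·(-1) = 0
All base exponents vanish — dimensionless.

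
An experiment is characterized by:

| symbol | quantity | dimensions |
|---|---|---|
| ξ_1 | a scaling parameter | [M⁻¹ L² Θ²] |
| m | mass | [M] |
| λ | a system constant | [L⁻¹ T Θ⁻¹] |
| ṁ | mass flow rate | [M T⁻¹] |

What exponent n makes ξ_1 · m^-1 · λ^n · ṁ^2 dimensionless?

Balance the L exponent: (-1)·n from λ, plus (2) − (0) + 2·(0) = 2 from the rest, must sum to zero.
−n + 2 = 0, so n = 2.

2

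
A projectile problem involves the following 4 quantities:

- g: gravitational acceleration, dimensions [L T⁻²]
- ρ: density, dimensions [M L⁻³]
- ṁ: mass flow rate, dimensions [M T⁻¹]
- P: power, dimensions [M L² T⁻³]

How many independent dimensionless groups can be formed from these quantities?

There are 4 variables and 3 base dimensions (M, L, T).
The dimension matrix has rank 3.
Independent dimensionless groups: 4 − 3 = 1.

1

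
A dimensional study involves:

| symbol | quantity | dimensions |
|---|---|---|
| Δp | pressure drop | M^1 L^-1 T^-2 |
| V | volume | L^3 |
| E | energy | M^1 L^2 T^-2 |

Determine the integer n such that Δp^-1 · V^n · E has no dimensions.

-1

Balance the L exponent: (3)·n from V, plus −(-1) + (2) = 3 from the rest, must sum to zero.
3n + 3 = 0, so n = -1.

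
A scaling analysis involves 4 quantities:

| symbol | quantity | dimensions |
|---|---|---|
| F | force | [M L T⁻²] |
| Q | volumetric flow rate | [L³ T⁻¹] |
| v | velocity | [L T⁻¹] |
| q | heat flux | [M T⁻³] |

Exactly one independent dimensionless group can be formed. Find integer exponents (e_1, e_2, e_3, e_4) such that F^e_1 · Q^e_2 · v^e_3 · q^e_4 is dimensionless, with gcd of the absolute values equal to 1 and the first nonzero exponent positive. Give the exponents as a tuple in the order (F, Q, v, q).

(1, -1, 2, -1)

M: e_1·(1) + e_2·(0) + e_3·(0) + e_4·(1) = 0
L: e_1·(1) + e_2·(3) + e_3·(1) + e_4·(0) = 0
T: e_1·(-2) + e_2·(-1) + e_3·(-1) + e_4·(-3) = 0
Solving this homogeneous linear system for the smallest-integer solution (first nonzero entry positive) gives (1, -1, 2, -1).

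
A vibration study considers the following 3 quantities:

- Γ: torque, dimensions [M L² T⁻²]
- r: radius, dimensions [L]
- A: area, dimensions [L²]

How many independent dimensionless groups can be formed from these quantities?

There are 3 variables and 3 base dimensions (M, L, T).
The dimension matrix has rank 2 (less than 3: the dimension vectors are linearly dependent).
Independent dimensionless groups: 3 − 2 = 1.

1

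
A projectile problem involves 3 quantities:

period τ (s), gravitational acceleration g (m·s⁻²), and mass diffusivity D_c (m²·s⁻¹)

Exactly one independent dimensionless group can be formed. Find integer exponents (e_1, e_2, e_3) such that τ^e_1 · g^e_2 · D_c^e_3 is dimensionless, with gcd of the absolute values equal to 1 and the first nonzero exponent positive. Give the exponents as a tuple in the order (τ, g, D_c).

(3, 2, -1)

L: e_1·(0) + e_2·(1) + e_3·(2) = 0
T: e_1·(1) + e_2·(-2) + e_3·(-1) = 0
Solving this homogeneous linear system for the smallest-integer solution (first nonzero entry positive) gives (3, 2, -1).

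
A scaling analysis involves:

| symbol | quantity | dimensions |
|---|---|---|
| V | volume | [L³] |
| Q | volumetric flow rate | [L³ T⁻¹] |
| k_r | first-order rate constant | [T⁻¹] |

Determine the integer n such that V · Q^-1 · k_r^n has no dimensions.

Balance the T exponent: (-1)·n from k_r, plus (0) − (-1) = 1 from the rest, must sum to zero.
−n + 1 = 0, so n = 1.

1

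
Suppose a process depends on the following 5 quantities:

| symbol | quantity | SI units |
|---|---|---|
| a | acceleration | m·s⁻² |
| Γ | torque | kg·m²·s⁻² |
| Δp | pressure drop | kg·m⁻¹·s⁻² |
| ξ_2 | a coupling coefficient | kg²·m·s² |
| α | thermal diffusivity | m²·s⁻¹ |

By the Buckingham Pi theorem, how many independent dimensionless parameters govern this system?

There are 5 variables and 3 base dimensions (M, L, T).
The dimension matrix has rank 3.
Independent dimensionless groups: 5 − 3 = 2.

2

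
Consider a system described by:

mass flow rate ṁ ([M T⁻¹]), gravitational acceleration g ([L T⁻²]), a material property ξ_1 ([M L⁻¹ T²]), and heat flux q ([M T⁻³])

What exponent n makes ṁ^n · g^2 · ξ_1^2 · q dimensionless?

-3

Balance the M exponent: (1)·n from ṁ, plus 2·(0) + 2·(1) + (1) = 3 from the rest, must sum to zero.
n + 3 = 0, so n = -3.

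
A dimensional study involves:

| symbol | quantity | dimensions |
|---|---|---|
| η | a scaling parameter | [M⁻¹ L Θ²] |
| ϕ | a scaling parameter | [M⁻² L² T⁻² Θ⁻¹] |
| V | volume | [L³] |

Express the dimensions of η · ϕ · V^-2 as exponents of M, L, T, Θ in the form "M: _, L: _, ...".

M: -3, L: -3, T: -2, Θ: 1

Collect each base-dimension exponent across the product:
  M: (-1) + (-2) − 2·(0) = -3
  L: (1) + (2) − 2·(3) = -3
  T: (0) + (-2) − 2·(0) = -2
  Θ: (2) + (-1) − 2·(0) = 1
So the dimensions are [M⁻³ L⁻³ T⁻² Θ].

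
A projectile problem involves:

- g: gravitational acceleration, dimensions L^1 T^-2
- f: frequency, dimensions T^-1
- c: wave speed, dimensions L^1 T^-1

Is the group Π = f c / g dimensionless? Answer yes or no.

Sum the exponent of each base dimension across the product:
  L: −[g]_L + [f]_L + [c]_L = −(1) + (0) + (1) = 0
  T: −[g]_T + [f]_T + [c]_T = −(-2) + (-1) + (-1) = 0
All base exponents vanish — dimensionless.

yes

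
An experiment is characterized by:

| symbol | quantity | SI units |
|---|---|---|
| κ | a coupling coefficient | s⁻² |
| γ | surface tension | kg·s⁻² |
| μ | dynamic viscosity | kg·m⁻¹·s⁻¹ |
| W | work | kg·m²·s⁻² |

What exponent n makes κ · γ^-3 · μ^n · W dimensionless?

Balance the M exponent: (1)·n from μ, plus (0) − 3·(1) + (1) = -2 from the rest, must sum to zero.
n − 2 = 0, so n = 2.

2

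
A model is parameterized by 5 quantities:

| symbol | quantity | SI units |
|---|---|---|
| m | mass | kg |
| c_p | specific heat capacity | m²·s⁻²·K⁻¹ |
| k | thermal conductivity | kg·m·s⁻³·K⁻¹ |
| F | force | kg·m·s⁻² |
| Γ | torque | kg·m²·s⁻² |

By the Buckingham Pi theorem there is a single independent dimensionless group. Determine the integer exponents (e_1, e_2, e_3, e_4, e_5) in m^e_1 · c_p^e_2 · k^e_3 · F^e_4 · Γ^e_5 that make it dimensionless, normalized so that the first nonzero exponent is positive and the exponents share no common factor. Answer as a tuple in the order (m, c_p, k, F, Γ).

(1, 2, -2, 4, -3)

M: e_1·(1) + e_2·(0) + e_3·(1) + e_4·(1) + e_5·(1) = 0
L: e_1·(0) + e_2·(2) + e_3·(1) + e_4·(1) + e_5·(2) = 0
T: e_1·(0) + e_2·(-2) + e_3·(-3) + e_4·(-2) + e_5·(-2) = 0
Θ: e_1·(0) + e_2·(-1) + e_3·(-1) + e_4·(0) + e_5·(0) = 0
Solving this homogeneous linear system for the smallest-integer solution (first nonzero entry positive) gives (1, 2, -2, 4, -3).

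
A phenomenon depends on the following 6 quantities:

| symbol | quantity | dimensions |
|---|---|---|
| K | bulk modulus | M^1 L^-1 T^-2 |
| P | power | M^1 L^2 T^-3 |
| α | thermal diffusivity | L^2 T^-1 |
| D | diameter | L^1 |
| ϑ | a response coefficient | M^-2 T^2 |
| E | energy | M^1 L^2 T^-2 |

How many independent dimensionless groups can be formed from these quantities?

3

There are 6 variables and 3 base dimensions (M, L, T).
The dimension matrix has rank 3.
Independent dimensionless groups: 6 − 3 = 3.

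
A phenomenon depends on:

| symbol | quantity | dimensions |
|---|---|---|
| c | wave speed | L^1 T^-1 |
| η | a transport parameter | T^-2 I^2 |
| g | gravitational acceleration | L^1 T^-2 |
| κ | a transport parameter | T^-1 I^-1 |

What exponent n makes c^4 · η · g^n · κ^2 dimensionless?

Balance the L exponent: (1)·n from g, plus 4·(1) + (0) + 2·(0) = 4 from the rest, must sum to zero.
n + 4 = 0, so n = -4.

-4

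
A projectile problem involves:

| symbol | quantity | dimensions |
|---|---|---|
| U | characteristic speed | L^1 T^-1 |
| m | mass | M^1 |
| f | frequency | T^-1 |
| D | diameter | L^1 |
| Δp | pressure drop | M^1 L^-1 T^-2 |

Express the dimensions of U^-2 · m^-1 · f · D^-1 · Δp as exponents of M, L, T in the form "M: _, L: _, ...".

M: 0, L: -4, T: -1

Collect each base-dimension exponent across the product:
  M: −2·(0) − (1) + (0) − (0) + (1) = 0
  L: −2·(1) − (0) + (0) − (1) + (-1) = -4
  T: −2·(-1) − (0) + (-1) − (0) + (-2) = -1
So the dimensions are [L⁻⁴ T⁻¹].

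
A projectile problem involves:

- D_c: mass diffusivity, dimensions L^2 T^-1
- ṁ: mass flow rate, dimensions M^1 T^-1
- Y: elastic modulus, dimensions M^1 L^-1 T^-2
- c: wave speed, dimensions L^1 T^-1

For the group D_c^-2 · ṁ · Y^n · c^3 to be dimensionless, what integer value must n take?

-1

Balance the M exponent: (1)·n from Y, plus −2·(0) + (1) + 3·(0) = 1 from the rest, must sum to zero.
n + 1 = 0, so n = -1.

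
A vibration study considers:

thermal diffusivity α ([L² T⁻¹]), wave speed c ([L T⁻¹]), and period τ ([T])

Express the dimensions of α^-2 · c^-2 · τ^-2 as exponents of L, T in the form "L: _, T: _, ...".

Collect each base-dimension exponent across the product:
  L: −2·(2) − 2·(1) − 2·(0) = -6
  T: −2·(-1) − 2·(-1) − 2·(1) = 2
So the dimensions are [L⁻⁶ T²].

L: -6, T: 2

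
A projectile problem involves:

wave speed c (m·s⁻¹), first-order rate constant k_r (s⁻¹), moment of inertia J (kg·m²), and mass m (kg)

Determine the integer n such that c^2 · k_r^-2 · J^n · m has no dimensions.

-1

Balance the M exponent: (1)·n from J, plus 2·(0) − 2·(0) + (1) = 1 from the rest, must sum to zero.
n + 1 = 0, so n = -1.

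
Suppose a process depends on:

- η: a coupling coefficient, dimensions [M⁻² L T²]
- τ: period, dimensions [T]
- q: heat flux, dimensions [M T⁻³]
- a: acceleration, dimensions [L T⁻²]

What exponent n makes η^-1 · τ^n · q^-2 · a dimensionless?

-2

Balance the T exponent: (1)·n from τ, plus −(2) − 2·(-3) + (-2) = 2 from the rest, must sum to zero.
n + 2 = 0, so n = -2.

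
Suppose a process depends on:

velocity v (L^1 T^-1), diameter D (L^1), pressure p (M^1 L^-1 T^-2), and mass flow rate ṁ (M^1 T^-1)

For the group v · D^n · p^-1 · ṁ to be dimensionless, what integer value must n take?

-2

Balance the L exponent: (1)·n from D, plus (1) − (-1) + (0) = 2 from the rest, must sum to zero.
n + 2 = 0, so n = -2.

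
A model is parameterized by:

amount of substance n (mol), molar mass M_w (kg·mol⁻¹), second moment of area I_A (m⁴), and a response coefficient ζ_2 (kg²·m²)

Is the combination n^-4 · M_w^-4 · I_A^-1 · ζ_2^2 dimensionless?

Sum the exponent of each base dimension across the product:
  M: −4·[n]_M − 4·[M_w]_M − [I_A]_M + 2·[ζ_2]_M = −4·(0) − 4·(1) − (0) + 2·(2) = 0
  L: −4·[n]_L − 4·[M_w]_L − [I_A]_L + 2·[ζ_2]_L = −4·(0) − 4·(0) − (4) + 2·(2) = 0
  T: −4·[n]_T − 4·[M_w]_T − [I_A]_T + 2·[ζ_2]_T = −4·(0) − 4·(0) − (0) + 2·(0) = 0
  N: −4·[n]_N − 4·[M_w]_N − [I_A]_N + 2·[ζ_2]_N = −4·(1) − 4·(-1) − (0) + 2·(0) = 0
All base exponents vanish — dimensionless.

yes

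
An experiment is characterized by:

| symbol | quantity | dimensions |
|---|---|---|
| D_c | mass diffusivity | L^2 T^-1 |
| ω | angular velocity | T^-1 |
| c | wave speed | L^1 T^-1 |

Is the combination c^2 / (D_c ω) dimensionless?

Sum the exponent of each base dimension across the product:
  M: −[D_c]_M − [ω]_M + 2·[c]_M = −(0) − (0) + 2·(0) = 0
  L: −[D_c]_L − [ω]_L + 2·[c]_L = −(2) − (0) + 2·(1) = 0
  T: −[D_c]_T − [ω]_T + 2·[c]_T = −(-1) − (-1) + 2·(-1) = 0
  Θ: −[D_c]_Θ − [ω]_Θ + 2·[c]_Θ = −(0) − (0) + 2·(0) = 0
All base exponents vanish — dimensionless.

yes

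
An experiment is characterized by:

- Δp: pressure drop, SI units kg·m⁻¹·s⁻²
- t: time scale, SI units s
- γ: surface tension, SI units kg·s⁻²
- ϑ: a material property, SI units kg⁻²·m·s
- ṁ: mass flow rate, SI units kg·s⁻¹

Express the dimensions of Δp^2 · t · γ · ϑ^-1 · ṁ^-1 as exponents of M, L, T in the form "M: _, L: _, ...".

M: 4, L: -3, T: -5

Collect each base-dimension exponent across the product:
  M: 2·(1) + (0) + (1) − (-2) − (1) = 4
  L: 2·(-1) + (0) + (0) − (1) − (0) = -3
  T: 2·(-2) + (1) + (-2) − (1) − (-1) = -5
So the dimensions are [M⁴ L⁻³ T⁻⁵].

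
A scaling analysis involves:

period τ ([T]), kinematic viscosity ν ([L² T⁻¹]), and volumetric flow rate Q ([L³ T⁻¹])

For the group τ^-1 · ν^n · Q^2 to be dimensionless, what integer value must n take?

-3

Balance the L exponent: (2)·n from ν, plus −(0) + 2·(3) = 6 from the rest, must sum to zero.
2n + 6 = 0, so n = -3.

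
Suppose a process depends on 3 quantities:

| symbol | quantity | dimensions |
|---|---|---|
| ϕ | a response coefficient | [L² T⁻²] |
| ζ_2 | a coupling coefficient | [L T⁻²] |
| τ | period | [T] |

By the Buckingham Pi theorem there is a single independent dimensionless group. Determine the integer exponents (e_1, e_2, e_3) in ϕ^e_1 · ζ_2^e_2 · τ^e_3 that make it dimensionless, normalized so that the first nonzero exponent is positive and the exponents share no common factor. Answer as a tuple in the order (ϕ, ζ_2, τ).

L: e_1·(2) + e_2·(1) + e_3·(0) = 0
T: e_1·(-2) + e_2·(-2) + e_3·(1) = 0
Solving this homogeneous linear system for the smallest-integer solution (first nonzero entry positive) gives (1, -2, -2).

(1, -2, -2)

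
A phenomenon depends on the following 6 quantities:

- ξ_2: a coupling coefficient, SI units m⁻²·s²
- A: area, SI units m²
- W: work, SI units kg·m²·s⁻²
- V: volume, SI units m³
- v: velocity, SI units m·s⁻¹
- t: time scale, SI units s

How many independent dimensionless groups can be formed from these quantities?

3

There are 6 variables and 3 base dimensions (M, L, T).
The dimension matrix has rank 3.
Independent dimensionless groups: 6 − 3 = 3.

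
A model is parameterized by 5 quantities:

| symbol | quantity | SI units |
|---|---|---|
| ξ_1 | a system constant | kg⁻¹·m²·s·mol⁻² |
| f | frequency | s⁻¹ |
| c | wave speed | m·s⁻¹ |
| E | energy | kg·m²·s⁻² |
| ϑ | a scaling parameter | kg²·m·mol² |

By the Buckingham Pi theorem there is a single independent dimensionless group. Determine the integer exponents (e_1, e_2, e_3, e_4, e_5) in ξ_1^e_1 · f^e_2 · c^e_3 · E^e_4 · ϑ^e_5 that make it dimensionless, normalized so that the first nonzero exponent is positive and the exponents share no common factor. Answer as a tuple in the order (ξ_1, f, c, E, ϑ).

(1, 4, -1, -1, 1)

M: e_1·(-1) + e_2·(0) + e_3·(0) + e_4·(1) + e_5·(2) = 0
L: e_1·(2) + e_2·(0) + e_3·(1) + e_4·(2) + e_5·(1) = 0
T: e_1·(1) + e_2·(-1) + e_3·(-1) + e_4·(-2) + e_5·(0) = 0
N: e_1·(-2) + e_2·(0) + e_3·(0) + e_4·(0) + e_5·(2) = 0
Solving this homogeneous linear system for the smallest-integer solution (first nonzero entry positive) gives (1, 4, -1, -1, 1).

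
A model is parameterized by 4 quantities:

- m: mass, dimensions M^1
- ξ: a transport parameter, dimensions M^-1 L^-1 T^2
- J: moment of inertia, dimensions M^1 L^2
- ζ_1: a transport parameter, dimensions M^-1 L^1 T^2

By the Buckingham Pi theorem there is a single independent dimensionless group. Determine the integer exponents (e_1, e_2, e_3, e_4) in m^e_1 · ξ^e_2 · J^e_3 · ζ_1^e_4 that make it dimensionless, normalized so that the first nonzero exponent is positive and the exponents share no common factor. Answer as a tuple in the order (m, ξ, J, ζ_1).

(1, -1, -1, 1)

M: e_1·(1) + e_2·(-1) + e_3·(1) + e_4·(-1) = 0
L: e_1·(0) + e_2·(-1) + e_3·(2) + e_4·(1) = 0
T: e_1·(0) + e_2·(2) + e_3·(0) + e_4·(2) = 0
Solving this homogeneous linear system for the smallest-integer solution (first nonzero entry positive) gives (1, -1, -1, 1).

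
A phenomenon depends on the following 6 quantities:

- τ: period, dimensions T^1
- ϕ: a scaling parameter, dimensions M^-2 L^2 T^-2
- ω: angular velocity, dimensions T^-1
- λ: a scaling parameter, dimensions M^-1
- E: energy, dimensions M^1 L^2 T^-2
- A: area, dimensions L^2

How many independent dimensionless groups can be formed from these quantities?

3

There are 6 variables and 3 base dimensions (M, L, T).
The dimension matrix has rank 3.
Independent dimensionless groups: 6 − 3 = 3.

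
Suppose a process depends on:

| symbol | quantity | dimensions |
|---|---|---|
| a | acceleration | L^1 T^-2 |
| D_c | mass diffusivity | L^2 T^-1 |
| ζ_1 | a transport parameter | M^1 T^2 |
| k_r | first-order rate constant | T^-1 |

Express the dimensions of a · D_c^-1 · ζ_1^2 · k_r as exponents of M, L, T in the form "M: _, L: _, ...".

M: 2, L: -1, T: 2

Collect each base-dimension exponent across the product:
  M: (0) − (0) + 2·(1) + (0) = 2
  L: (1) − (2) + 2·(0) + (0) = -1
  T: (-2) − (-1) + 2·(2) + (-1) = 2
So the dimensions are [M² L⁻¹ T²].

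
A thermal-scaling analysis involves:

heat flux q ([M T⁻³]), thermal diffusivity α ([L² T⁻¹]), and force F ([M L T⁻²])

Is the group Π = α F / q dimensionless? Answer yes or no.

no

Sum the exponent of each base dimension across the product:
  M: −[q]_M + [α]_M + [F]_M = −(1) + (0) + (1) = 0
  L: −[q]_L + [α]_L + [F]_L = −(0) + (2) + (1) = 3
  T: −[q]_T + [α]_T + [F]_T = −(-3) + (-1) + (-2) = 0
Net dimensions [L³] ≠ [1] — not dimensionless.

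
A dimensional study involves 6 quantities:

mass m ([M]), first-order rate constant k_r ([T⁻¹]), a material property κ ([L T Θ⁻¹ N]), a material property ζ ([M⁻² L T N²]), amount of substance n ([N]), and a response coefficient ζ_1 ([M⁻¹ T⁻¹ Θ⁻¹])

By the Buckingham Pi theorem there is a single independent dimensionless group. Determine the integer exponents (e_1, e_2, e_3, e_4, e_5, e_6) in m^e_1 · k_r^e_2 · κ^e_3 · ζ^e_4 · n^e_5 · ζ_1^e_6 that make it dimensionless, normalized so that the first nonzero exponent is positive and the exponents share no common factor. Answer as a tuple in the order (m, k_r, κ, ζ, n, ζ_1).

M: e_1·(1) + e_2·(0) + e_3·(0) + e_4·(-2) + e_5·(0) + e_6·(-1) = 0
L: e_1·(0) + e_2·(0) + e_3·(1) + e_4·(1) + e_5·(0) + e_6·(0) = 0
T: e_1·(0) + e_2·(-1) + e_3·(1) + e_4·(1) + e_5·(0) + e_6·(-1) = 0
Θ: e_1·(0) + e_2·(0) + e_3·(-1) + e_4·(0) + e_5·(0) + e_6·(-1) = 0
N: e_1·(0) + e_2·(0) + e_3·(1) + e_4·(2) + e_5·(1) + e_6·(0) = 0
Solving this homogeneous linear system for the smallest-integer solution (first nonzero entry positive) gives (3, -1, -1, 1, -1, 1).

(3, -1, -1, 1, -1, 1)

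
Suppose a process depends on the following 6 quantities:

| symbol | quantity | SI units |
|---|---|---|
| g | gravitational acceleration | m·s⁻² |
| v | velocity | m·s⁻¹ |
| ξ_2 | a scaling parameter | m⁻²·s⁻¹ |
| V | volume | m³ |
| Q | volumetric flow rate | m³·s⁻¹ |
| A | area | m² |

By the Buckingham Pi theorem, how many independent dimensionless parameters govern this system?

There are 6 variables and 2 base dimensions (L, T).
The dimension matrix has rank 2.
Independent dimensionless groups: 6 − 2 = 4.

4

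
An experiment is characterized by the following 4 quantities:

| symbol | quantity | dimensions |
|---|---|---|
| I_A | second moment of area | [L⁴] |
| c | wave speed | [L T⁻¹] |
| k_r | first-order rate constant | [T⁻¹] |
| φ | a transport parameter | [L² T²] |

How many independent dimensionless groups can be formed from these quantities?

There are 4 variables and 2 base dimensions (L, T).
The dimension matrix has rank 2.
Independent dimensionless groups: 4 − 2 = 2.

2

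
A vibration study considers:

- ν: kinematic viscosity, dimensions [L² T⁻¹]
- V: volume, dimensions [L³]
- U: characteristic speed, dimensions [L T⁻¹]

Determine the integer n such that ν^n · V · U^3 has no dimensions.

-3

Balance the L exponent: (2)·n from ν, plus (3) + 3·(1) = 6 from the rest, must sum to zero.
2n + 6 = 0, so n = -3.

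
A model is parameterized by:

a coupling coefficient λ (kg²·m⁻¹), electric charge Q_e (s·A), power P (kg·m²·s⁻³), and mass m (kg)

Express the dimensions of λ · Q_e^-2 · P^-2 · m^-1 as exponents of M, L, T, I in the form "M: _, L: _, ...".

Collect each base-dimension exponent across the product:
  M: (2) − 2·(0) − 2·(1) − (1) = -1
  L: (-1) − 2·(0) − 2·(2) − (0) = -5
  T: (0) − 2·(1) − 2·(-3) − (0) = 4
  I: (0) − 2·(1) − 2·(0) − (0) = -2
So the dimensions are [M⁻¹ L⁻⁵ T⁴ I⁻²].

M: -1, L: -5, T: 4, I: -2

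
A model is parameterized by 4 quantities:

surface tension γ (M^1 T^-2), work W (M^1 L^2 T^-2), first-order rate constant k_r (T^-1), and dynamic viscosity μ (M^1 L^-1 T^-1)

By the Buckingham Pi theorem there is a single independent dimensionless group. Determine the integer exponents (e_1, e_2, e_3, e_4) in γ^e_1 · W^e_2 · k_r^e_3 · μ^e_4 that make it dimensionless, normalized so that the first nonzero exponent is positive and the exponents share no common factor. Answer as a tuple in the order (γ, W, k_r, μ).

(3, -1, -2, -2)

M: e_1·(1) + e_2·(1) + e_3·(0) + e_4·(1) = 0
L: e_1·(0) + e_2·(2) + e_3·(0) + e_4·(-1) = 0
T: e_1·(-2) + e_2·(-2) + e_3·(-1) + e_4·(-1) = 0
Solving this homogeneous linear system for the smallest-integer solution (first nonzero entry positive) gives (3, -1, -2, -2).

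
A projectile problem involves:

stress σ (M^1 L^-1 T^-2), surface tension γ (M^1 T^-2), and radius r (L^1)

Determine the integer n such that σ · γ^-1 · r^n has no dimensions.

Balance the L exponent: (1)·n from r, plus (-1) − (0) = -1 from the rest, must sum to zero.
n − 1 = 0, so n = 1.

1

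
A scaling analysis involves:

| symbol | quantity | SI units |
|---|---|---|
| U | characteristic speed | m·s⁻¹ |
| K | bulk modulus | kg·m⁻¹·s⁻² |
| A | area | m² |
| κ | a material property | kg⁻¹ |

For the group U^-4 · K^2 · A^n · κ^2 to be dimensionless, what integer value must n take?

3

Balance the L exponent: (2)·n from A, plus −4·(1) + 2·(-1) + 2·(0) = -6 from the rest, must sum to zero.
2n − 6 = 0, so n = 3.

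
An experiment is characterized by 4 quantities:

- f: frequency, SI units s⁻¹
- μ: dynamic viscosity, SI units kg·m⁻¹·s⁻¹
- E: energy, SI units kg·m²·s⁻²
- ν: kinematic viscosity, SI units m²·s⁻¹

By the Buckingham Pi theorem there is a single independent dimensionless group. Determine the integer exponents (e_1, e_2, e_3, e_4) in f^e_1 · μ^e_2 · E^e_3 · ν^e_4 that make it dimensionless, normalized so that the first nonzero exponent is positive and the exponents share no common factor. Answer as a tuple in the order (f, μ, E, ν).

M: e_1·(0) + e_2·(1) + e_3·(1) + e_4·(0) = 0
L: e_1·(0) + e_2·(-1) + e_3·(2) + e_4·(2) = 0
T: e_1·(-1) + e_2·(-1) + e_3·(-2) + e_4·(-1) = 0
Solving this homogeneous linear system for the smallest-integer solution (first nonzero entry positive) gives (1, -2, 2, -3).

(1, -2, 2, -3)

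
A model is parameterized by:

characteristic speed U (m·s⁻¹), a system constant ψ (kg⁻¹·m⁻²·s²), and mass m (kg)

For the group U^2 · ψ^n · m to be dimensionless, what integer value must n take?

1

Balance the M exponent: (-1)·n from ψ, plus 2·(0) + (1) = 1 from the rest, must sum to zero.
−n + 1 = 0, so n = 1.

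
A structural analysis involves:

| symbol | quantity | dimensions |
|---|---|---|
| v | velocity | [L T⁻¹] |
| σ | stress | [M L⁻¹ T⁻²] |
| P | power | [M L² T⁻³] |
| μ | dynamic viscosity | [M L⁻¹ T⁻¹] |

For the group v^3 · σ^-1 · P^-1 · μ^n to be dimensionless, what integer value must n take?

Balance the M exponent: (1)·n from μ, plus 3·(0) − (1) − (1) = -2 from the rest, must sum to zero.
n − 2 = 0, so n = 2.

2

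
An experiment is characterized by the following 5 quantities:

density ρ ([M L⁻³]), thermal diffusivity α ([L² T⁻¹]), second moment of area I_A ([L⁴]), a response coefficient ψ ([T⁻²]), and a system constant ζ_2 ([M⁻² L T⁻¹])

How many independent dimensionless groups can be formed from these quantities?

There are 5 variables and 3 base dimensions (M, L, T).
The dimension matrix has rank 3.
Independent dimensionless groups: 5 − 3 = 2.

2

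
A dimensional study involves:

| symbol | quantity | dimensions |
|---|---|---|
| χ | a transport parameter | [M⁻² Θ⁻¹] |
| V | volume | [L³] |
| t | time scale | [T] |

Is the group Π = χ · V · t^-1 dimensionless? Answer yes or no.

no

Sum the exponent of each base dimension across the product:
  M: [χ]_M + [V]_M − [t]_M = (-2) + (0) − (0) = -2
  L: [χ]_L + [V]_L − [t]_L = (0) + (3) − (0) = 3
  T: [χ]_T + [V]_T − [t]_T = (0) + (0) − (1) = -1
  Θ: [χ]_Θ + [V]_Θ − [t]_Θ = (-1) + (0) − (0) = -1
Net dimensions [M⁻² L³ T⁻¹ Θ⁻¹] ≠ [1] — not dimensionless.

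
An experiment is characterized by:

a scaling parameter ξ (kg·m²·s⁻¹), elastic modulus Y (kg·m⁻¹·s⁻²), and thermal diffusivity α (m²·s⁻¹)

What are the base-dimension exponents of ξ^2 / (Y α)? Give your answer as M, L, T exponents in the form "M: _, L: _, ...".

M: 1, L: 3, T: 1

Collect each base-dimension exponent across the product:
  M: 2·(1) − (1) − (0) = 1
  L: 2·(2) − (-1) − (2) = 3
  T: 2·(-1) − (-2) − (-1) = 1
So the dimensions are [M L³ T].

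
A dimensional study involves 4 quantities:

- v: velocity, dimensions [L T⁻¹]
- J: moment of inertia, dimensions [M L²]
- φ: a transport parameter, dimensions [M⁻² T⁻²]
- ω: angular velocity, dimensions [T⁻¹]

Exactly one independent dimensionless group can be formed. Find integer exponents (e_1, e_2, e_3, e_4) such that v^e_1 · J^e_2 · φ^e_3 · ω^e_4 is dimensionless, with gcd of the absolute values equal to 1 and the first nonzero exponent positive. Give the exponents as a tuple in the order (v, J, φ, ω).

M: e_1·(0) + e_2·(1) + e_3·(-2) + e_4·(0) = 0
L: e_1·(1) + e_2·(2) + e_3·(0) + e_4·(0) = 0
T: e_1·(-1) + e_2·(0) + e_3·(-2) + e_4·(-1) = 0
Solving this homogeneous linear system for the smallest-integer solution (first nonzero entry positive) gives (4, -2, -1, -2).

(4, -2, -1, -2)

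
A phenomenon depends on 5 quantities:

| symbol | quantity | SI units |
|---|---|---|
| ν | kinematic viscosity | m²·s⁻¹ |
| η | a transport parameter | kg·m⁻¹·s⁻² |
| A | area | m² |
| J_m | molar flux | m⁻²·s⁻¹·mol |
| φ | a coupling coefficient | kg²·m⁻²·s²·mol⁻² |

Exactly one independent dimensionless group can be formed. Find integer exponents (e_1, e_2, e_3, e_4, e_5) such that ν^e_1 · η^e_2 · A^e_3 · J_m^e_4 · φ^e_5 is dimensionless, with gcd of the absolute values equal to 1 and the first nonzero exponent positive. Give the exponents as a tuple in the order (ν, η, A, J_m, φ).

M: e_1·(0) + e_2·(1) + e_3·(0) + e_4·(0) + e_5·(2) = 0
L: e_1·(2) + e_2·(-1) + e_3·(2) + e_4·(-2) + e_5·(-2) = 0
T: e_1·(-1) + e_2·(-2) + e_3·(0) + e_4·(-1) + e_5·(2) = 0
N: e_1·(0) + e_2·(0) + e_3·(0) + e_4·(1) + e_5·(-2) = 0
Solving this homogeneous linear system for the smallest-integer solution (first nonzero entry positive) gives (4, -2, -2, 2, 1).

(4, -2, -2, 2, 1)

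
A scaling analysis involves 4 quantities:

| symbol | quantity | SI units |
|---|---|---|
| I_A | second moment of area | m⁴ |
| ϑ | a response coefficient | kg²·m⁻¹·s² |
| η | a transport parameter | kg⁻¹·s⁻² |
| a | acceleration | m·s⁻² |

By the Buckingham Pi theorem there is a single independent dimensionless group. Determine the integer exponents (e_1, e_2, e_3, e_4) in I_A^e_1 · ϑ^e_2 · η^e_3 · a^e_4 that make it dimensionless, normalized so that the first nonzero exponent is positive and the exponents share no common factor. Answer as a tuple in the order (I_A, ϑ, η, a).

M: e_1·(0) + e_2·(2) + e_3·(-1) + e_4·(0) = 0
L: e_1·(4) + e_2·(-1) + e_3·(0) + e_4·(1) = 0
T: e_1·(0) + e_2·(2) + e_3·(-2) + e_4·(-2) = 0
Solving this homogeneous linear system for the smallest-integer solution (first nonzero entry positive) gives (1, 2, 4, -2).

(1, 2, 4, -2)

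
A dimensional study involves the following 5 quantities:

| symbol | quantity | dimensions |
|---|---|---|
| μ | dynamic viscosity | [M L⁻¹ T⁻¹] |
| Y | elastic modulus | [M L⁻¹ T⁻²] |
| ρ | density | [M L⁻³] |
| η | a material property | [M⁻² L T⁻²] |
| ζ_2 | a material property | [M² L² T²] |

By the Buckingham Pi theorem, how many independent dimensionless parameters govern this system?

There are 5 variables and 3 base dimensions (M, L, T).
The dimension matrix has rank 3.
Independent dimensionless groups: 5 − 3 = 2.

2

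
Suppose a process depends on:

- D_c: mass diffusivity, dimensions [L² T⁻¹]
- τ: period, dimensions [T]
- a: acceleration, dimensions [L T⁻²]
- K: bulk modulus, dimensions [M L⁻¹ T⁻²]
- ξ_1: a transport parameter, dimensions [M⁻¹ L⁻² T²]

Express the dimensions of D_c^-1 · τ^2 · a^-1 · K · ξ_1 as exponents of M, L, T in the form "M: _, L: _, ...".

Collect each base-dimension exponent across the product:
  M: −(0) + 2·(0) − (0) + (1) + (-1) = 0
  L: −(2) + 2·(0) − (1) + (-1) + (-2) = -6
  T: −(-1) + 2·(1) − (-2) + (-2) + (2) = 5
So the dimensions are [L⁻⁶ T⁵].

M: 0, L: -6, T: 5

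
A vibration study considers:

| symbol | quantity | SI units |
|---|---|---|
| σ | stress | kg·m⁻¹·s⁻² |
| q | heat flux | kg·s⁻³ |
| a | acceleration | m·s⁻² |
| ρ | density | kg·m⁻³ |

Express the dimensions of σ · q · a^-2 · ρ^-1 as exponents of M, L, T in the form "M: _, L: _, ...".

M: 1, L: 0, T: -1

Collect each base-dimension exponent across the product:
  M: (1) + (1) − 2·(0) − (1) = 1
  L: (-1) + (0) − 2·(1) − (-3) = 0
  T: (-2) + (-3) − 2·(-2) − (0) = -1
So the dimensions are [M T⁻¹].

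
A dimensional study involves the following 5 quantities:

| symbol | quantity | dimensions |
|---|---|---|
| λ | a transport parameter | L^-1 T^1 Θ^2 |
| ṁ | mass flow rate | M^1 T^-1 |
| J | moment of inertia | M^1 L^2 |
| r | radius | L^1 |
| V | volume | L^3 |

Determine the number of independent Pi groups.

There are 5 variables and 4 base dimensions (M, L, T, Θ).
The dimension matrix has rank 4.
Independent dimensionless groups: 5 − 4 = 1.

1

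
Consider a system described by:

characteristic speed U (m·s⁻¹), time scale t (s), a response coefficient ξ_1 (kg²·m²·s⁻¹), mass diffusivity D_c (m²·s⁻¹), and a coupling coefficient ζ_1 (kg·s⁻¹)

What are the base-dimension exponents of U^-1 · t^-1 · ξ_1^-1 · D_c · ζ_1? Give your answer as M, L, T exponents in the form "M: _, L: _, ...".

Collect each base-dimension exponent across the product:
  M: −(0) − (0) − (2) + (0) + (1) = -1
  L: −(1) − (0) − (2) + (2) + (0) = -1
  T: −(-1) − (1) − (-1) + (-1) + (-1) = -1
So the dimensions are [M⁻¹ L⁻¹ T⁻¹].

M: -1, L: -1, T: -1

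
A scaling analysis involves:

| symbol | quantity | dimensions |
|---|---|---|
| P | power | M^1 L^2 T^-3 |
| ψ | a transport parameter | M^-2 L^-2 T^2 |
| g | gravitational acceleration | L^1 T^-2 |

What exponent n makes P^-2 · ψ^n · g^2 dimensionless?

Balance the M exponent: (-2)·n from ψ, plus −2·(1) + 2·(0) = -2 from the rest, must sum to zero.
-2n − 2 = 0, so n = -1.

-1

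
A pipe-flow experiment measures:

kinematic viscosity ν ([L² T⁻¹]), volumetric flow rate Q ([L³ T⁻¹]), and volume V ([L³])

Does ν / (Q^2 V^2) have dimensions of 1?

Sum the exponent of each base dimension across the product:
  L: [ν]_L − 2·[Q]_L − 2·[V]_L = (2) − 2·(3) − 2·(3) = -10
  T: [ν]_T − 2·[Q]_T − 2·[V]_T = (-1) − 2·(-1) − 2·(0) = 1
Net dimensions [L⁻¹⁰ T] ≠ [1] — not dimensionless.

no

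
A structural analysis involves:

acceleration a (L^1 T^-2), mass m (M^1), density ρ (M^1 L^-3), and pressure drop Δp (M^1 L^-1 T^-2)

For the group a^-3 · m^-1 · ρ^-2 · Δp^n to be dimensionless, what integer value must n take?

3

Balance the M exponent: (1)·n from Δp, plus −3·(0) − (1) − 2·(1) = -3 from the rest, must sum to zero.
n − 3 = 0, so n = 3.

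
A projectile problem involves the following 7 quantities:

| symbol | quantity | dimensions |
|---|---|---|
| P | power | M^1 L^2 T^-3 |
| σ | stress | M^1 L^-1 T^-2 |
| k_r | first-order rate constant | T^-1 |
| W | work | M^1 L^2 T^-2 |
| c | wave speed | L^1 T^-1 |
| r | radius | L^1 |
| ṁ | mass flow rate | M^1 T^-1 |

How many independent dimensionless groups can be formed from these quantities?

4

There are 7 variables and 3 base dimensions (M, L, T).
The dimension matrix has rank 3.
Independent dimensionless groups: 7 − 3 = 4.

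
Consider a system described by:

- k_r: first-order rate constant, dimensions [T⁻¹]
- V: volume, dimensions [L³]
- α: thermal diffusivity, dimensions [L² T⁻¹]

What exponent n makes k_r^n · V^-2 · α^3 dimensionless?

-3

Balance the T exponent: (-1)·n from k_r, plus −2·(0) + 3·(-1) = -3 from the rest, must sum to zero.
−n − 3 = 0, so n = -3.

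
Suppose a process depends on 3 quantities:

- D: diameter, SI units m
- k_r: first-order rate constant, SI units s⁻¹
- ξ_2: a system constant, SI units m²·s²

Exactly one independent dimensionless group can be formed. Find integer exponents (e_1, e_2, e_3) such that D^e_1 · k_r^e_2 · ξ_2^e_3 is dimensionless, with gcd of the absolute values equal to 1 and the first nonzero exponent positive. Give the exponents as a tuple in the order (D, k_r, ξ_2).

L: e_1·(1) + e_2·(0) + e_3·(2) = 0
T: e_1·(0) + e_2·(-1) + e_3·(2) = 0
Solving this homogeneous linear system for the smallest-integer solution (first nonzero entry positive) gives (2, -2, -1).

(2, -2, -1)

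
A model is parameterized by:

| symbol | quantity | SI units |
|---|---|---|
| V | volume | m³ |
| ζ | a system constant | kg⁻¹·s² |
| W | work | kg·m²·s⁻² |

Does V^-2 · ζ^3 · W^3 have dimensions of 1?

yes

Sum the exponent of each base dimension across the product:
  M: −2·[V]_M + 3·[ζ]_M + 3·[W]_M = −2·(0) + 3·(-1) + 3·(1) = 0
  L: −2·[V]_L + 3·[ζ]_L + 3·[W]_L = −2·(3) + 3·(0) + 3·(2) = 0
  T: −2·[V]_T + 3·[ζ]_T + 3·[W]_T = −2·(0) + 3·(2) + 3·(-2) = 0
All base exponents vanish — dimensionless.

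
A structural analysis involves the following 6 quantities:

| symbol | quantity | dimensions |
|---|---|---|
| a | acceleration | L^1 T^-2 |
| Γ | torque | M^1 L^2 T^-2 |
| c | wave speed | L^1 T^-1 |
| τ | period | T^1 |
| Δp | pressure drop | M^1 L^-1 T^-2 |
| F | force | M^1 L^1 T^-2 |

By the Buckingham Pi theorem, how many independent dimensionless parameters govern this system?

There are 6 variables and 3 base dimensions (M, L, T).
The dimension matrix has rank 3.
Independent dimensionless groups: 6 − 3 = 3.

3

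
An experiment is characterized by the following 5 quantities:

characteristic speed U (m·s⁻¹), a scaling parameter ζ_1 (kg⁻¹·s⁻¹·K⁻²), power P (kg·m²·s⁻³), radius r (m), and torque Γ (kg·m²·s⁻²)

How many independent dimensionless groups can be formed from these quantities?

There are 5 variables and 4 base dimensions (M, L, T, Θ).
The dimension matrix has rank 4.
Independent dimensionless groups: 5 − 4 = 1.

1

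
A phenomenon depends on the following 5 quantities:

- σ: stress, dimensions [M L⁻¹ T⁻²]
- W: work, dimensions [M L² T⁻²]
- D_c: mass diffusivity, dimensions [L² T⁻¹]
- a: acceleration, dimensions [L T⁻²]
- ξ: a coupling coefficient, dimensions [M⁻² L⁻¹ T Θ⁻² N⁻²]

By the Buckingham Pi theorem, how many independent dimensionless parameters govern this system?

There are 5 variables and 5 base dimensions (M, L, T, Θ, N).
The dimension matrix has rank 4 (less than 5: the dimension vectors are linearly dependent).
Independent dimensionless groups: 5 − 4 = 1.

1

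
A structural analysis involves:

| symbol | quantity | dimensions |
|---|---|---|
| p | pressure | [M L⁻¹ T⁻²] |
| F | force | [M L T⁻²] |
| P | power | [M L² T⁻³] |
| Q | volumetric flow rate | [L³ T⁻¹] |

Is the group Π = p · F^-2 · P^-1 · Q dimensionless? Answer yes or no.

no

Sum the exponent of each base dimension across the product:
  M: [p]_M − 2·[F]_M − [P]_M + [Q]_M = (1) − 2·(1) − (1) + (0) = -2
  L: [p]_L − 2·[F]_L − [P]_L + [Q]_L = (-1) − 2·(1) − (2) + (3) = -2
  T: [p]_T − 2·[F]_T − [P]_T + [Q]_T = (-2) − 2·(-2) − (-3) + (-1) = 4
Net dimensions [M⁻² L⁻² T⁴] ≠ [1] — not dimensionless.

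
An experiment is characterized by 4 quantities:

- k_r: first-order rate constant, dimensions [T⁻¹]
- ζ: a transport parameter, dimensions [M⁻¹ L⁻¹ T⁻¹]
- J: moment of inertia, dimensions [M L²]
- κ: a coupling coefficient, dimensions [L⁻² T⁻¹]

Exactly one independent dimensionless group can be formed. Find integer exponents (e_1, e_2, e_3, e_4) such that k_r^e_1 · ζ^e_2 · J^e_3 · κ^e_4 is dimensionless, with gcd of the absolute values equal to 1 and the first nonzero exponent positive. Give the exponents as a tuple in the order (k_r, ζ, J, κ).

M: e_1·(0) + e_2·(-1) + e_3·(1) + e_4·(0) = 0
L: e_1·(0) + e_2·(-1) + e_3·(2) + e_4·(-2) = 0
T: e_1·(-1) + e_2·(-1) + e_3·(0) + e_4·(-1) = 0
Solving this homogeneous linear system for the smallest-integer solution (first nonzero entry positive) gives (3, -2, -2, -1).

(3, -2, -2, -1)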